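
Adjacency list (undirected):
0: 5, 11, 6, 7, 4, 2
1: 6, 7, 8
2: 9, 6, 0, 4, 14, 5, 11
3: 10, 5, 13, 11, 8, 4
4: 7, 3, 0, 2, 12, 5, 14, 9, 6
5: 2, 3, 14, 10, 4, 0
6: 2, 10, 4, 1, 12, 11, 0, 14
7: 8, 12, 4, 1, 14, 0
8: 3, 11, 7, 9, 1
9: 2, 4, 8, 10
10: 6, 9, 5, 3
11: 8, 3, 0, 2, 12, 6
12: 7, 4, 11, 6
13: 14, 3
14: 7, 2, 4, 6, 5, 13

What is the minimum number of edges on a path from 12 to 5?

2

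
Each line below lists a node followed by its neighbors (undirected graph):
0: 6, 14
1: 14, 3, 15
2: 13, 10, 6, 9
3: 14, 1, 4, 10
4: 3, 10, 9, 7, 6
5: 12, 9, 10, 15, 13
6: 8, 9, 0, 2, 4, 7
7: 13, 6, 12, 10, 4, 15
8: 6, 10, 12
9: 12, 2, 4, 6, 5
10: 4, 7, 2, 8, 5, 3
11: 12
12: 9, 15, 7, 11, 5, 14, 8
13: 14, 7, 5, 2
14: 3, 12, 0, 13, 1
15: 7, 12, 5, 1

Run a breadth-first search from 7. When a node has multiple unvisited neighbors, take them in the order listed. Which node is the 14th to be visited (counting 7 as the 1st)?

Visit 7; enqueue 13, 6, 12, 10, 4, 15 → queue [13, 6, 12, 10, 4, 15]
Visit 13; enqueue 14, 5, 2 → queue [6, 12, 10, 4, 15, 14, 5, 2]
Visit 6; enqueue 8, 9, 0 → queue [12, 10, 4, 15, 14, 5, 2, 8, 9, 0]
Visit 12; enqueue 11 → queue [10, 4, 15, 14, 5, 2, 8, 9, 0, 11]
Visit 10; enqueue 3 → queue [4, 15, 14, 5, 2, 8, 9, 0, 11, 3]
Visit 4 → queue [15, 14, 5, 2, 8, 9, 0, 11, 3]
Visit 15; enqueue 1 → queue [14, 5, 2, 8, 9, 0, 11, 3, 1]
Visit 14 → queue [5, 2, 8, 9, 0, 11, 3, 1]
Visit 5 → queue [2, 8, 9, 0, 11, 3, 1]
Visit 2 → queue [8, 9, 0, 11, 3, 1]
Visit 8 → queue [9, 0, 11, 3, 1]
Visit 9 → queue [0, 11, 3, 1]
Visit 0 → queue [11, 3, 1]
Visit 11 → queue [3, 1]
Visit 3 → queue [1]
Visit 1 → queue []

Visit order: 7, 13, 6, 12, 10, 4, 15, 14, 5, 2, 8, 9, 0, 11, 3, 1

11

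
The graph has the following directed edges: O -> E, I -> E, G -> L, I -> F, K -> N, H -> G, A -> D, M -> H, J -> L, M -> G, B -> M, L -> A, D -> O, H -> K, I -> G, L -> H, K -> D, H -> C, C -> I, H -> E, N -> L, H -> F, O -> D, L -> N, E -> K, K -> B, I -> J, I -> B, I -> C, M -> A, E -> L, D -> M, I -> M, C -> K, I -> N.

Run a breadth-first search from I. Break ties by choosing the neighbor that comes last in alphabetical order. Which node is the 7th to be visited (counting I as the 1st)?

Visit I; enqueue N, M, J, G, F, E, C, B → queue [N, M, J, G, F, E, C, B]
Visit N; enqueue L → queue [M, J, G, F, E, C, B, L]
Visit M; enqueue H, A → queue [J, G, F, E, C, B, L, H, A]
Visit J → queue [G, F, E, C, B, L, H, A]
Visit G → queue [F, E, C, B, L, H, A]
Visit F → queue [E, C, B, L, H, A]
Visit E; enqueue K → queue [C, B, L, H, A, K]
Visit C → queue [B, L, H, A, K]
Visit B → queue [L, H, A, K]
Visit L → queue [H, A, K]
Visit H → queue [A, K]
Visit A; enqueue D → queue [K, D]
Visit K → queue [D]
Visit D; enqueue O → queue [O]
Visit O → queue []

Visit order: I, N, M, J, G, F, E, C, B, L, H, A, K, D, O

E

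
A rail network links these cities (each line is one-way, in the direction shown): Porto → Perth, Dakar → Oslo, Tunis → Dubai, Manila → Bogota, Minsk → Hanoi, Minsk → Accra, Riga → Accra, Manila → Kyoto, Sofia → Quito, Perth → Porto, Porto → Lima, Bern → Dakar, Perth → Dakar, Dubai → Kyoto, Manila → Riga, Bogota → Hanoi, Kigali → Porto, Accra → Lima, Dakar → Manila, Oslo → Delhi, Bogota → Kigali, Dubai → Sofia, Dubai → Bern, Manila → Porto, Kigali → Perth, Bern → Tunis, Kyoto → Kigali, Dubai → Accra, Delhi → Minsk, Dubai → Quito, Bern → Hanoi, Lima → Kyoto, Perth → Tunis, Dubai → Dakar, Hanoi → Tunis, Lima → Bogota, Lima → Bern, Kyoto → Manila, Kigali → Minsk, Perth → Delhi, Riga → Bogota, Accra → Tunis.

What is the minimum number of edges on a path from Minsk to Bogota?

Level 0: Minsk
Level 1: Accra, Hanoi
Level 2: Lima, Tunis
Level 3: Bern, Bogota, Dubai, Kyoto
Level 4: Dakar, Kigali, Manila, Quito, Sofia
Level 5: Oslo, Perth, Porto, Riga
Level 6: Delhi
Bogota first appears at level 3.

3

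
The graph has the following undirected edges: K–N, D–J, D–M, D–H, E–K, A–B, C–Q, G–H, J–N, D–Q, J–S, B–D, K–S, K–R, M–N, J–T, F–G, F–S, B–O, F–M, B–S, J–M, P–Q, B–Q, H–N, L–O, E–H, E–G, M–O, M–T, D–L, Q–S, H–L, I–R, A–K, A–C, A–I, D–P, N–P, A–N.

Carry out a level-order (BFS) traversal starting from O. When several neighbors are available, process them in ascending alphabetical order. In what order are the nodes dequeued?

O -> B -> L -> M -> A -> D -> Q -> S -> H -> F -> J -> N -> T -> C -> I -> K -> P -> E -> G -> R

Visit O; enqueue B, L, M → queue [B, L, M]
Visit B; enqueue A, D, Q, S → queue [L, M, A, D, Q, S]
Visit L; enqueue H → queue [M, A, D, Q, S, H]
Visit M; enqueue F, J, N, T → queue [A, D, Q, S, H, F, J, N, T]
Visit A; enqueue C, I, K → queue [D, Q, S, H, F, J, N, T, C, I, K]
Visit D; enqueue P → queue [Q, S, H, F, J, N, T, C, I, K, P]
Visit Q → queue [S, H, F, J, N, T, C, I, K, P]
Visit S → queue [H, F, J, N, T, C, I, K, P]
Visit H; enqueue E, G → queue [F, J, N, T, C, I, K, P, E, G]
Visit F → queue [J, N, T, C, I, K, P, E, G]
Visit J → queue [N, T, C, I, K, P, E, G]
Visit N → queue [T, C, I, K, P, E, G]
Visit T → queue [C, I, K, P, E, G]
Visit C → queue [I, K, P, E, G]
Visit I; enqueue R → queue [K, P, E, G, R]
Visit K → queue [P, E, G, R]
Visit P → queue [E, G, R]
Visit E → queue [G, R]
Visit G → queue [R]
Visit R → queue []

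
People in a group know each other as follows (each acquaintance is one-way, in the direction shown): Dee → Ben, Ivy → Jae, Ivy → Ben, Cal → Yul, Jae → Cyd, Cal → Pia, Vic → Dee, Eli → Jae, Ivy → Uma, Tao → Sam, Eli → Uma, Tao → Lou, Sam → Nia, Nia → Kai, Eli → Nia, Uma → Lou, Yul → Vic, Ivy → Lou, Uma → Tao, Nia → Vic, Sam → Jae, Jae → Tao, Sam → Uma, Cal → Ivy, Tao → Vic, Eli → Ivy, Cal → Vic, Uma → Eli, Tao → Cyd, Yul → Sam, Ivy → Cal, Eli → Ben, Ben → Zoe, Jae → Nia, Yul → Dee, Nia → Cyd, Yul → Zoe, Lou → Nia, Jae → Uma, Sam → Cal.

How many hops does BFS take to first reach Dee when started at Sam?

3

Level 0: Sam
Level 1: Cal, Jae, Nia, Uma
Level 2: Cyd, Eli, Ivy, Kai, Lou, Pia, Tao, Vic, Yul
Level 3: Ben, Dee, Zoe
Dee first appears at level 3.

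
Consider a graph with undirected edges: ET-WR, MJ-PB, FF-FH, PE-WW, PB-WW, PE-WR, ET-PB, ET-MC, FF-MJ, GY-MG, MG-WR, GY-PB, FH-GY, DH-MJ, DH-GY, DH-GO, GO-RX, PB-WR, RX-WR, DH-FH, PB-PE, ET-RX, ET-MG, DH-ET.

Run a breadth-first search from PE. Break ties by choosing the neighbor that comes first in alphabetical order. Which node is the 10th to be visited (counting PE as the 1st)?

DH

Visit PE; enqueue PB, WR, WW → queue [PB, WR, WW]
Visit PB; enqueue ET, GY, MJ → queue [WR, WW, ET, GY, MJ]
Visit WR; enqueue MG, RX → queue [WW, ET, GY, MJ, MG, RX]
Visit WW → queue [ET, GY, MJ, MG, RX]
Visit ET; enqueue DH, MC → queue [GY, MJ, MG, RX, DH, MC]
Visit GY; enqueue FH → queue [MJ, MG, RX, DH, MC, FH]
Visit MJ; enqueue FF → queue [MG, RX, DH, MC, FH, FF]
Visit MG → queue [RX, DH, MC, FH, FF]
Visit RX; enqueue GO → queue [DH, MC, FH, FF, GO]
Visit DH → queue [MC, FH, FF, GO]
Visit MC → queue [FH, FF, GO]
Visit FH → queue [FF, GO]
Visit FF → queue [GO]
Visit GO → queue []

Visit order: PE, PB, WR, WW, ET, GY, MJ, MG, RX, DH, MC, FH, FF, GO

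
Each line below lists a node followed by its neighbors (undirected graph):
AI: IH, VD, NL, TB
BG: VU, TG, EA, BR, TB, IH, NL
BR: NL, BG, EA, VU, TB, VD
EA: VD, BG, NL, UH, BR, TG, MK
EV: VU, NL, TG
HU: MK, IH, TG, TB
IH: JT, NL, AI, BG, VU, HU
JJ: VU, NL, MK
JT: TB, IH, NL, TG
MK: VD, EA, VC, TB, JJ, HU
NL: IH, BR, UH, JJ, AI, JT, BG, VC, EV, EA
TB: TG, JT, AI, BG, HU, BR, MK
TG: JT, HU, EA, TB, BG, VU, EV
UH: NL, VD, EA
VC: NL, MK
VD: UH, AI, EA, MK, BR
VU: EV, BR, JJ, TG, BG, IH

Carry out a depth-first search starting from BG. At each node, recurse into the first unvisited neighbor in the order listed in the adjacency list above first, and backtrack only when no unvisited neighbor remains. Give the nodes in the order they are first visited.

BG, VU, EV, NL, IH, JT, TB, TG, HU, MK, VD, UH, EA, BR, AI, VC, JJ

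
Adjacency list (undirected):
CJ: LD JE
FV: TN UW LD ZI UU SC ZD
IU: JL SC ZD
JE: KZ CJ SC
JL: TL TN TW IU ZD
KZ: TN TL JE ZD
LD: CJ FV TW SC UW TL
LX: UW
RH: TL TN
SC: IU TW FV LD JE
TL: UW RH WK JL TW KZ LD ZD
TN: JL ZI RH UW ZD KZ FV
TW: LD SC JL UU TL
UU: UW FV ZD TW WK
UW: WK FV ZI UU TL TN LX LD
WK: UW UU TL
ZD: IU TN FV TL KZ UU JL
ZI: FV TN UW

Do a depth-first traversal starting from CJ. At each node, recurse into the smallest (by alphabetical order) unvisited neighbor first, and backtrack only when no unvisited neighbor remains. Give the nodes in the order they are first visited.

Visit CJ
CJ → JE
JE → KZ
KZ → TL
TL → JL
JL → IU
IU → SC
SC → FV
FV → LD
LD → TW
TW → UU
UU → UW
UW → LX
UW → TN
TN → RH
TN → ZD
TN → ZI
UW → WK

CJ, JE, KZ, TL, JL, IU, SC, FV, LD, TW, UU, UW, LX, TN, RH, ZD, ZI, WK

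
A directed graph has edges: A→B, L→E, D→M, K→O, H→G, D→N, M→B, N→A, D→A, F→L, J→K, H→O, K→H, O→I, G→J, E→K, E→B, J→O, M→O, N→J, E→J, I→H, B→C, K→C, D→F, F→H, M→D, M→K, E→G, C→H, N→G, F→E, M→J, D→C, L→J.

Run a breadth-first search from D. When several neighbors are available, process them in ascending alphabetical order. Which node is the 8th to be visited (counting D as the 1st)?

Visit D; enqueue A, C, F, M, N → queue [A, C, F, M, N]
Visit A; enqueue B → queue [C, F, M, N, B]
Visit C; enqueue H → queue [F, M, N, B, H]
Visit F; enqueue E, L → queue [M, N, B, H, E, L]
Visit M; enqueue J, K, O → queue [N, B, H, E, L, J, K, O]
Visit N; enqueue G → queue [B, H, E, L, J, K, O, G]
Visit B → queue [H, E, L, J, K, O, G]
Visit H → queue [E, L, J, K, O, G]
Visit E → queue [L, J, K, O, G]
Visit L → queue [J, K, O, G]
Visit J → queue [K, O, G]
Visit K → queue [O, G]
Visit O; enqueue I → queue [G, I]
Visit G → queue [I]
Visit I → queue []

Visit order: D, A, C, F, M, N, B, H, E, L, J, K, O, G, I

H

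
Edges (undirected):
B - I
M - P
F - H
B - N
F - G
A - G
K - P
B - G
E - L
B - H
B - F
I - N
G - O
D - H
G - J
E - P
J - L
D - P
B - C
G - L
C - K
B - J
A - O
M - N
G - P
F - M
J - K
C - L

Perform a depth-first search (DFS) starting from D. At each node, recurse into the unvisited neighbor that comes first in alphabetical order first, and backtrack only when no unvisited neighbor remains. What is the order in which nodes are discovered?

Visit D
D → H
H → B
B → C
C → K
K → J
J → G
G → A
A → O
G → F
F → M
M → N
N → I
M → P
P → E
E → L

D, H, B, C, K, J, G, A, O, F, M, N, I, P, E, L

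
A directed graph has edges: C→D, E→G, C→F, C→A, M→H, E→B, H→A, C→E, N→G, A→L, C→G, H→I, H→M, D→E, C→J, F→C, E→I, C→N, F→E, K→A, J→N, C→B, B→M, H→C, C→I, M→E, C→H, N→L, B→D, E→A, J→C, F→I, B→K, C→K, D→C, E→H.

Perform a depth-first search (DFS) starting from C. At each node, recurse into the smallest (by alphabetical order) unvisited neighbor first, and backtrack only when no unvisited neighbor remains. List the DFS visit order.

Visit C
C → A
A → L
C → B
B → D
D → E
E → G
E → H
H → I
H → M
B → K
C → F
C → J
J → N

C, A, L, B, D, E, G, H, I, M, K, F, J, N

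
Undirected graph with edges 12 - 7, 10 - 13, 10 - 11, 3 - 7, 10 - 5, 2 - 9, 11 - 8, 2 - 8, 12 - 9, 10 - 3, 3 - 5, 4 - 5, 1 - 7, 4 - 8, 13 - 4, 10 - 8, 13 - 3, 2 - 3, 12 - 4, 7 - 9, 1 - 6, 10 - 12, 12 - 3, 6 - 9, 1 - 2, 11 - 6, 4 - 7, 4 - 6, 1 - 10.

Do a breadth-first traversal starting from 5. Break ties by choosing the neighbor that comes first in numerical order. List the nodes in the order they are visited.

5 → 3 → 4 → 10 → 2 → 7 → 12 → 13 → 6 → 8 → 1 → 11 → 9

Visit 5; enqueue 3, 4, 10 → queue [3, 4, 10]
Visit 3; enqueue 2, 7, 12, 13 → queue [4, 10, 2, 7, 12, 13]
Visit 4; enqueue 6, 8 → queue [10, 2, 7, 12, 13, 6, 8]
Visit 10; enqueue 1, 11 → queue [2, 7, 12, 13, 6, 8, 1, 11]
Visit 2; enqueue 9 → queue [7, 12, 13, 6, 8, 1, 11, 9]
Visit 7 → queue [12, 13, 6, 8, 1, 11, 9]
Visit 12 → queue [13, 6, 8, 1, 11, 9]
Visit 13 → queue [6, 8, 1, 11, 9]
Visit 6 → queue [8, 1, 11, 9]
Visit 8 → queue [1, 11, 9]
Visit 1 → queue [11, 9]
Visit 11 → queue [9]
Visit 9 → queue []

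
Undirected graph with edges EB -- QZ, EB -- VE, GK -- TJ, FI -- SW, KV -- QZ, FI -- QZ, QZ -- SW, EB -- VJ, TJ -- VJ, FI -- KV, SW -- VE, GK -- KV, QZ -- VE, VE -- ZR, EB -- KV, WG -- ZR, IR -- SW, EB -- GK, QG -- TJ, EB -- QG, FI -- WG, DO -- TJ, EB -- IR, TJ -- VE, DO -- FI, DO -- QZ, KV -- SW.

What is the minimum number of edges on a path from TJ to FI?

Level 0: TJ
Level 1: DO, GK, QG, VE, VJ
Level 2: EB, FI, KV, QZ, SW, ZR
Level 3: IR, WG
FI first appears at level 2.

2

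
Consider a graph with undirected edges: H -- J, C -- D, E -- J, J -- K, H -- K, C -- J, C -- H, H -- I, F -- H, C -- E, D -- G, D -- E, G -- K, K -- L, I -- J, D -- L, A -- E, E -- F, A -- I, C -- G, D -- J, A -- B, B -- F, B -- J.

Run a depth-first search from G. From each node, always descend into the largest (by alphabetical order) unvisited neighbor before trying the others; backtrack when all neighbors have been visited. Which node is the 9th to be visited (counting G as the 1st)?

Visit G
G → K
K → L
L → D
D → J
J → I
I → H
H → F
F → E
E → C
E → A
A → B

Visit order: G, K, L, D, J, I, H, F, E, C, A, B

E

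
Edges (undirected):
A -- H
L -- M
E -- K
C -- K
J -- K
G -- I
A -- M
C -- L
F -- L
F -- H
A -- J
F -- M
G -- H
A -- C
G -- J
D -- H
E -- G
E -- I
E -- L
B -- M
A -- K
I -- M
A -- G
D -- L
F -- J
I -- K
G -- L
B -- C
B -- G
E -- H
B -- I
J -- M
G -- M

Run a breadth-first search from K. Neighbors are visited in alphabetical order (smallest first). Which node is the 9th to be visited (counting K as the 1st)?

M

Visit K; enqueue A, C, E, I, J → queue [A, C, E, I, J]
Visit A; enqueue G, H, M → queue [C, E, I, J, G, H, M]
Visit C; enqueue B, L → queue [E, I, J, G, H, M, B, L]
Visit E → queue [I, J, G, H, M, B, L]
Visit I → queue [J, G, H, M, B, L]
Visit J; enqueue F → queue [G, H, M, B, L, F]
Visit G → queue [H, M, B, L, F]
Visit H; enqueue D → queue [M, B, L, F, D]
Visit M → queue [B, L, F, D]
Visit B → queue [L, F, D]
Visit L → queue [F, D]
Visit F → queue [D]
Visit D → queue []

Visit order: K, A, C, E, I, J, G, H, M, B, L, F, D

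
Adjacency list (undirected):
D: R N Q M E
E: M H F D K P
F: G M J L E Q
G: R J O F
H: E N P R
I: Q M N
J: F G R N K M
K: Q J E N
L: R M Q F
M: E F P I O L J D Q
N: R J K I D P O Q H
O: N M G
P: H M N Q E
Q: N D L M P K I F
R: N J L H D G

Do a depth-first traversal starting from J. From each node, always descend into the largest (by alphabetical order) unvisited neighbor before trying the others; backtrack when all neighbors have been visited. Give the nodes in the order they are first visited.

J R N Q P M O G F L E K H D I

Visit J
J → R
R → N
N → Q
Q → P
P → M
M → O
O → G
G → F
F → L
F → E
E → K
E → H
E → D
M → I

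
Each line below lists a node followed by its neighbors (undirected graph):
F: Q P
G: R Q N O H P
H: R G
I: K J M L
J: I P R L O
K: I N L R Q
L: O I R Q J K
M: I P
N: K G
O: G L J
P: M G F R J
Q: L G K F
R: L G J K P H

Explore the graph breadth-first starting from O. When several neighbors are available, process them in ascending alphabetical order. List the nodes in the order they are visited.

O G J L H N P Q R I K F M

Visit O; enqueue G, J, L → queue [G, J, L]
Visit G; enqueue H, N, P, Q, R → queue [J, L, H, N, P, Q, R]
Visit J; enqueue I → queue [L, H, N, P, Q, R, I]
Visit L; enqueue K → queue [H, N, P, Q, R, I, K]
Visit H → queue [N, P, Q, R, I, K]
Visit N → queue [P, Q, R, I, K]
Visit P; enqueue F, M → queue [Q, R, I, K, F, M]
Visit Q → queue [R, I, K, F, M]
Visit R → queue [I, K, F, M]
Visit I → queue [K, F, M]
Visit K → queue [F, M]
Visit F → queue [M]
Visit M → queue []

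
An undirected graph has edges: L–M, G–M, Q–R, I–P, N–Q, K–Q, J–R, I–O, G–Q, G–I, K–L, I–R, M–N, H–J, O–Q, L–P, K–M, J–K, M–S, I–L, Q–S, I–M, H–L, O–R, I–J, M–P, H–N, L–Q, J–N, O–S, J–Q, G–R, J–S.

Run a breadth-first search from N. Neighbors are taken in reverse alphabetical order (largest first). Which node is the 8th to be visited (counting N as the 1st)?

O

Visit N; enqueue Q, M, J, H → queue [Q, M, J, H]
Visit Q; enqueue S, R, O, L, K, G → queue [M, J, H, S, R, O, L, K, G]
Visit M; enqueue P, I → queue [J, H, S, R, O, L, K, G, P, I]
Visit J → queue [H, S, R, O, L, K, G, P, I]
Visit H → queue [S, R, O, L, K, G, P, I]
Visit S → queue [R, O, L, K, G, P, I]
Visit R → queue [O, L, K, G, P, I]
Visit O → queue [L, K, G, P, I]
Visit L → queue [K, G, P, I]
Visit K → queue [G, P, I]
Visit G → queue [P, I]
Visit P → queue [I]
Visit I → queue []

Visit order: N, Q, M, J, H, S, R, O, L, K, G, P, I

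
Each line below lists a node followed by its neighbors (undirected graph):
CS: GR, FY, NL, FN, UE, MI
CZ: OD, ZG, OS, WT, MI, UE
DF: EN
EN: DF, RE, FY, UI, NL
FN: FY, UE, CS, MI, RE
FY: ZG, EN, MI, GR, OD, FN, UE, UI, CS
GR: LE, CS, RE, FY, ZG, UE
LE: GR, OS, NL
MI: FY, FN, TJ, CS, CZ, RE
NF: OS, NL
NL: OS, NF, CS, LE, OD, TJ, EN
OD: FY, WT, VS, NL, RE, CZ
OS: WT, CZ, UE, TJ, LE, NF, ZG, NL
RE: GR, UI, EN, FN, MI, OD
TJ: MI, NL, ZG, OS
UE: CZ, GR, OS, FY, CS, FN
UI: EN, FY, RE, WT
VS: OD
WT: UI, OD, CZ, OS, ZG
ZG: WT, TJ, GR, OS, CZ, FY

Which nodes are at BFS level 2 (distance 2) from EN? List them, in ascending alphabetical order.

Level 0: EN
Level 1: DF, FY, NL, RE, UI
Level 2: CS, FN, GR, LE, MI, NF, OD, OS, TJ, UE, WT, ZG
Level 3: CZ, VS

CS, FN, GR, LE, MI, NF, OD, OS, TJ, UE, WT, ZG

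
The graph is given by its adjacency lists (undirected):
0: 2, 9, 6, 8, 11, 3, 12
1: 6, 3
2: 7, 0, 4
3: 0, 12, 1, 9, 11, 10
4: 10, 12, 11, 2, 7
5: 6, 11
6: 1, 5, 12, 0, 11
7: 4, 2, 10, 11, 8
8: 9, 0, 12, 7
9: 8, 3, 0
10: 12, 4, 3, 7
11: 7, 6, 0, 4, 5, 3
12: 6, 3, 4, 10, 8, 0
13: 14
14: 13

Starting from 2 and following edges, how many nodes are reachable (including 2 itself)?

BFS from 2 visits: 2, 7, 0, 4, 10, 11, 8, 9, 6, 3, 12, 5, 1
Reachable nodes: 13 of 15 total.

13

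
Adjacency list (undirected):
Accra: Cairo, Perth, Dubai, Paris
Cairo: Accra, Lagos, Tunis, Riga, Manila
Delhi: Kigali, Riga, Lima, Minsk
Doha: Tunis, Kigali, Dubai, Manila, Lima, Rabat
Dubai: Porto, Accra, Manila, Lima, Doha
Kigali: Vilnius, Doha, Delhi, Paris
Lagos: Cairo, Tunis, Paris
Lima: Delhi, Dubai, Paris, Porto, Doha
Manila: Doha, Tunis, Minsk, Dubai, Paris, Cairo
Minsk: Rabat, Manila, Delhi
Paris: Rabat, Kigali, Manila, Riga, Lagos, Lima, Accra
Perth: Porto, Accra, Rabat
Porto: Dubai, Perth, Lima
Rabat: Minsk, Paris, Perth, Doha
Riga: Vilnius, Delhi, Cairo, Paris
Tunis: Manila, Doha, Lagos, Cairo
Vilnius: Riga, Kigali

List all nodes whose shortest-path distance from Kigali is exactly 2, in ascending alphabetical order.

Level 0: Kigali
Level 1: Delhi, Doha, Paris, Vilnius
Level 2: Accra, Dubai, Lagos, Lima, Manila, Minsk, Rabat, Riga, Tunis
Level 3: Cairo, Perth, Porto

Accra, Dubai, Lagos, Lima, Manila, Minsk, Rabat, Riga, Tunis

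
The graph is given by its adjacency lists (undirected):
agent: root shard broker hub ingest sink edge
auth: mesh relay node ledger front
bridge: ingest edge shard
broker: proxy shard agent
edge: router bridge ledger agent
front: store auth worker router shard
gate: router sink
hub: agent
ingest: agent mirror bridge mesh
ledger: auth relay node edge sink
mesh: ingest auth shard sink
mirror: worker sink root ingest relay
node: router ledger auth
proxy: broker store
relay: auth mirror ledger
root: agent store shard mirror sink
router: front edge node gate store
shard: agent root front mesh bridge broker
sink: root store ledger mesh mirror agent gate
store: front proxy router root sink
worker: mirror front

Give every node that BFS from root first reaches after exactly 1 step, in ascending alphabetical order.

Level 0: root
Level 1: agent, mirror, shard, sink, store
Level 2: bridge, broker, edge, front, gate, hub, ingest, ledger, mesh, proxy, relay, router, worker
Level 3: auth, node

agent, mirror, shard, sink, store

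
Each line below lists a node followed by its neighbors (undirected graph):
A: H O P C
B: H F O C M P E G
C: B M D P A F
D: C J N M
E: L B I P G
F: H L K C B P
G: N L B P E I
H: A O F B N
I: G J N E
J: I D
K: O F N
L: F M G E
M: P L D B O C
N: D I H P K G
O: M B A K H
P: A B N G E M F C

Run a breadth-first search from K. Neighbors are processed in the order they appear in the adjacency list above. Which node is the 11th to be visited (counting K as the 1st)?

P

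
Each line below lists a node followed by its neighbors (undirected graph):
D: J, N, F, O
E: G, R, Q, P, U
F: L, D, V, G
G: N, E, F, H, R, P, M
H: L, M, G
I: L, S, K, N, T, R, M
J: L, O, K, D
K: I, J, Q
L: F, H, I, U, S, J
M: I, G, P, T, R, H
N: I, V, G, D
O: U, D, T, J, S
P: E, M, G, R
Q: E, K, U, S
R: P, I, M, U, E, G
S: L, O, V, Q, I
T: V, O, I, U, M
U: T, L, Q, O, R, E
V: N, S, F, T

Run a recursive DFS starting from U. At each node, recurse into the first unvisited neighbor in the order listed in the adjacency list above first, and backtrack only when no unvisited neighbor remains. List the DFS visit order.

U -> T -> V -> N -> I -> L -> F -> D -> J -> O -> S -> Q -> E -> G -> H -> M -> P -> R -> K

Visit U
U → T
T → V
V → N
N → I
I → L
L → F
F → D
D → J
J → O
O → S
S → Q
Q → E
E → G
G → H
H → M
M → P
P → R
Q → K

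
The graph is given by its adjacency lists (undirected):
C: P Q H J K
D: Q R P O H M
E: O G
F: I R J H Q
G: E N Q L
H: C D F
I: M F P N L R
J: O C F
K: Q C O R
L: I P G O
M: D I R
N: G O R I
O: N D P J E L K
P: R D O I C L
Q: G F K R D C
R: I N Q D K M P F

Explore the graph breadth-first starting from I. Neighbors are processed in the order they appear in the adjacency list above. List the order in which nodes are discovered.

Visit I; enqueue M, F, P, N, L, R → queue [M, F, P, N, L, R]
Visit M; enqueue D → queue [F, P, N, L, R, D]
Visit F; enqueue J, H, Q → queue [P, N, L, R, D, J, H, Q]
Visit P; enqueue O, C → queue [N, L, R, D, J, H, Q, O, C]
Visit N; enqueue G → queue [L, R, D, J, H, Q, O, C, G]
Visit L → queue [R, D, J, H, Q, O, C, G]
Visit R; enqueue K → queue [D, J, H, Q, O, C, G, K]
Visit D → queue [J, H, Q, O, C, G, K]
Visit J → queue [H, Q, O, C, G, K]
Visit H → queue [Q, O, C, G, K]
Visit Q → queue [O, C, G, K]
Visit O; enqueue E → queue [C, G, K, E]
Visit C → queue [G, K, E]
Visit G → queue [K, E]
Visit K → queue [E]
Visit E → queue []

I, M, F, P, N, L, R, D, J, H, Q, O, C, G, K, E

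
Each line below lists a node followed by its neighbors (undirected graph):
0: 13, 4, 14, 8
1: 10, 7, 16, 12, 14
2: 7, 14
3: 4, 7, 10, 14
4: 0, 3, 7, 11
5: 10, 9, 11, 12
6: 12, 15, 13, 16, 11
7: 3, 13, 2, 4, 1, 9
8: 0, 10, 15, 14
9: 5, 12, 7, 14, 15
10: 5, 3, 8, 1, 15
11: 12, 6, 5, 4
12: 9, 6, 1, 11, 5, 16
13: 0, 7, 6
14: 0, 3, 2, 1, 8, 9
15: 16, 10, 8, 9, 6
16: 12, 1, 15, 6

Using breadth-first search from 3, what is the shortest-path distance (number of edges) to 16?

Level 0: 3
Level 1: 4, 7, 10, 14
Level 2: 0, 1, 2, 5, 8, 9, 11, 13, 15
Level 3: 6, 12, 16
16 first appears at level 3.

3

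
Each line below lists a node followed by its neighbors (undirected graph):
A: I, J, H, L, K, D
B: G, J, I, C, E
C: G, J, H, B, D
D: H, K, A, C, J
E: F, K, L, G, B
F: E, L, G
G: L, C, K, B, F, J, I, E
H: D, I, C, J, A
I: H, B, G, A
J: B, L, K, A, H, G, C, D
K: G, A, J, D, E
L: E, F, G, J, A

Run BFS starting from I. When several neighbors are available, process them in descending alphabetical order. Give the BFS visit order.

Visit I; enqueue H, G, B, A → queue [H, G, B, A]
Visit H; enqueue J, D, C → queue [G, B, A, J, D, C]
Visit G; enqueue L, K, F, E → queue [B, A, J, D, C, L, K, F, E]
Visit B → queue [A, J, D, C, L, K, F, E]
Visit A → queue [J, D, C, L, K, F, E]
Visit J → queue [D, C, L, K, F, E]
Visit D → queue [C, L, K, F, E]
Visit C → queue [L, K, F, E]
Visit L → queue [K, F, E]
Visit K → queue [F, E]
Visit F → queue [E]
Visit E → queue []

I, H, G, B, A, J, D, C, L, K, F, E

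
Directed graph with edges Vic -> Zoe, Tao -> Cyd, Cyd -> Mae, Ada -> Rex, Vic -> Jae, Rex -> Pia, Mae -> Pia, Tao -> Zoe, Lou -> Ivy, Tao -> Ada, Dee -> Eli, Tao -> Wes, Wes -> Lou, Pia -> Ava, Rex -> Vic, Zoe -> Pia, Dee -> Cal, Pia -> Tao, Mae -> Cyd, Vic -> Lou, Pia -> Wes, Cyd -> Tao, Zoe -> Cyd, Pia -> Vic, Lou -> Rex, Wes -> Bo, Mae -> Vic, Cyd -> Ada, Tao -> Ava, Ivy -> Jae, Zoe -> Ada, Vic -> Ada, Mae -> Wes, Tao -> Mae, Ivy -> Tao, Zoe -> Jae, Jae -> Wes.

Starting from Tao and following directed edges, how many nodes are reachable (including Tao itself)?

14

BFS from Tao visits: Tao, Zoe, Wes, Mae, Cyd, Ava, Ada, Pia, Jae, Lou, Bo, Vic, Rex, Ivy
Reachable nodes: 14 of 17 total.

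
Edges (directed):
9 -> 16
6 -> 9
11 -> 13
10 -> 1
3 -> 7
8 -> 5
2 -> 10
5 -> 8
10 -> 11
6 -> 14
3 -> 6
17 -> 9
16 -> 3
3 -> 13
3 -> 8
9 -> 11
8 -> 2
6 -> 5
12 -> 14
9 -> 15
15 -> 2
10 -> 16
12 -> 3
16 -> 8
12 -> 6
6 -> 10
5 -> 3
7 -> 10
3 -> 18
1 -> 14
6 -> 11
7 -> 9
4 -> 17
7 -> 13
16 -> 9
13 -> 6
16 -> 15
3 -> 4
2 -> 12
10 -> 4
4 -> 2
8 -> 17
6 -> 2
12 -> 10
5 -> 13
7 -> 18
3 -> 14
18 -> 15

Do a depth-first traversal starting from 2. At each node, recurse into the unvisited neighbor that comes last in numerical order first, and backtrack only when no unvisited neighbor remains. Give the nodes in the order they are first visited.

Visit 2
2 → 12
12 → 14
12 → 10
10 → 16
16 → 15
16 → 9
9 → 11
11 → 13
13 → 6
6 → 5
5 → 8
8 → 17
5 → 3
3 → 18
3 → 7
3 → 4
10 → 1

2 → 12 → 14 → 10 → 16 → 15 → 9 → 11 → 13 → 6 → 5 → 8 → 17 → 3 → 18 → 7 → 4 → 1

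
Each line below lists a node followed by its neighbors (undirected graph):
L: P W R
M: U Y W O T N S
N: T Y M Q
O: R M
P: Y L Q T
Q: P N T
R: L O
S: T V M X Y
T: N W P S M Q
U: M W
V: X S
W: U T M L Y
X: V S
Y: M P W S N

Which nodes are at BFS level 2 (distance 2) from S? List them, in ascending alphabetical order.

Level 0: S
Level 1: M, T, V, X, Y
Level 2: N, O, P, Q, U, W
Level 3: L, R

N, O, P, Q, U, W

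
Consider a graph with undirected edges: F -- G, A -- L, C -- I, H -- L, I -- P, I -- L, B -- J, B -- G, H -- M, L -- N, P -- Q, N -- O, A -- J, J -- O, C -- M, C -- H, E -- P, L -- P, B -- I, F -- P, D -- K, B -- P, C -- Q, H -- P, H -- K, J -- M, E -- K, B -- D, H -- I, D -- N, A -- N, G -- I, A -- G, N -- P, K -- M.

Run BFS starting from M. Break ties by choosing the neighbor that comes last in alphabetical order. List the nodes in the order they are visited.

M -> K -> J -> H -> C -> E -> D -> O -> B -> A -> P -> L -> I -> Q -> N -> G -> F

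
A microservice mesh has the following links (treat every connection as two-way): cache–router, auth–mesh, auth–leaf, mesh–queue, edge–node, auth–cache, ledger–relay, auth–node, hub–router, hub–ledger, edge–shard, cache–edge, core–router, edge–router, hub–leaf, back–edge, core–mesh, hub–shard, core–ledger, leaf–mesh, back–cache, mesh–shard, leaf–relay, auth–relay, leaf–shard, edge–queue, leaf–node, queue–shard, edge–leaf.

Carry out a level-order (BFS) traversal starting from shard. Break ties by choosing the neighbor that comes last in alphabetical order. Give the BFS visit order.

Visit shard; enqueue queue, mesh, leaf, hub, edge → queue [queue, mesh, leaf, hub, edge]
Visit queue → queue [mesh, leaf, hub, edge]
Visit mesh; enqueue core, auth → queue [leaf, hub, edge, core, auth]
Visit leaf; enqueue relay, node → queue [hub, edge, core, auth, relay, node]
Visit hub; enqueue router, ledger → queue [edge, core, auth, relay, node, router, ledger]
Visit edge; enqueue cache, back → queue [core, auth, relay, node, router, ledger, cache, back]
Visit core → queue [auth, relay, node, router, ledger, cache, back]
Visit auth → queue [relay, node, router, ledger, cache, back]
Visit relay → queue [node, router, ledger, cache, back]
Visit node → queue [router, ledger, cache, back]
Visit router → queue [ledger, cache, back]
Visit ledger → queue [cache, back]
Visit cache → queue [back]
Visit back → queue []

shard, queue, mesh, leaf, hub, edge, core, auth, relay, node, router, ledger, cache, back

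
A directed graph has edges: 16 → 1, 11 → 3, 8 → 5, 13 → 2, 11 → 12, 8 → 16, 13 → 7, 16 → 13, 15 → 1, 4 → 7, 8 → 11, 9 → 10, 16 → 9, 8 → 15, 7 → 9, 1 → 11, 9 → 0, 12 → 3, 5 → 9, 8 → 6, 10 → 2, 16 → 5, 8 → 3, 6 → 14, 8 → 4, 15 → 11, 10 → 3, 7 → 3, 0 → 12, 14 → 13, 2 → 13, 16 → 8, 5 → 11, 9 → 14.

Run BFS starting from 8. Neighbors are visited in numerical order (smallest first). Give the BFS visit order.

Visit 8; enqueue 3, 4, 5, 6, 11, 15, 16 → queue [3, 4, 5, 6, 11, 15, 16]
Visit 3 → queue [4, 5, 6, 11, 15, 16]
Visit 4; enqueue 7 → queue [5, 6, 11, 15, 16, 7]
Visit 5; enqueue 9 → queue [6, 11, 15, 16, 7, 9]
Visit 6; enqueue 14 → queue [11, 15, 16, 7, 9, 14]
Visit 11; enqueue 12 → queue [15, 16, 7, 9, 14, 12]
Visit 15; enqueue 1 → queue [16, 7, 9, 14, 12, 1]
Visit 16; enqueue 13 → queue [7, 9, 14, 12, 1, 13]
Visit 7 → queue [9, 14, 12, 1, 13]
Visit 9; enqueue 0, 10 → queue [14, 12, 1, 13, 0, 10]
Visit 14 → queue [12, 1, 13, 0, 10]
Visit 12 → queue [1, 13, 0, 10]
Visit 1 → queue [13, 0, 10]
Visit 13; enqueue 2 → queue [0, 10, 2]
Visit 0 → queue [10, 2]
Visit 10 → queue [2]
Visit 2 → queue []

8, 3, 4, 5, 6, 11, 15, 16, 7, 9, 14, 12, 1, 13, 0, 10, 2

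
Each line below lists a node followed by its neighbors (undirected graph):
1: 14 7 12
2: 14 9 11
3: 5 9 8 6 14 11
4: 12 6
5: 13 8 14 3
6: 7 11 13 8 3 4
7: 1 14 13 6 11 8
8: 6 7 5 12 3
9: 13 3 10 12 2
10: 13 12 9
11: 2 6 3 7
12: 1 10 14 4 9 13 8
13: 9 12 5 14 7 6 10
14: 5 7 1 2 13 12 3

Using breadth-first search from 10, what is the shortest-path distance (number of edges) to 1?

Level 0: 10
Level 1: 9, 12, 13
Level 2: 1, 2, 3, 4, 5, 6, 7, 8, 14
Level 3: 11
1 first appears at level 2.

2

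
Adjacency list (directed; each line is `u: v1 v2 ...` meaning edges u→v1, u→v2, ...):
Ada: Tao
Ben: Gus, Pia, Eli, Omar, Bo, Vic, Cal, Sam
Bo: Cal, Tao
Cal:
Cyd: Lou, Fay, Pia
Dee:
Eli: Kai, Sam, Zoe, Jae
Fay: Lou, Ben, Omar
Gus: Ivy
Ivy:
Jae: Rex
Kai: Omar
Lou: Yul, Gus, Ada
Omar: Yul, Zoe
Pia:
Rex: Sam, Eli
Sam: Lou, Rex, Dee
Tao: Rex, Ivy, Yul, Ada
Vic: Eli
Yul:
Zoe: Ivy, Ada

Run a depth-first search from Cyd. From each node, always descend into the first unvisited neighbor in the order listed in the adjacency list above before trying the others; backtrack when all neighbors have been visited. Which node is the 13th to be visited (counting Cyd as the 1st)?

Visit Cyd
Cyd → Lou
Lou → Yul
Lou → Gus
Gus → Ivy
Lou → Ada
Ada → Tao
Tao → Rex
Rex → Sam
Sam → Dee
Rex → Eli
Eli → Kai
Kai → Omar
Omar → Zoe
Eli → Jae
Cyd → Fay
Fay → Ben
Ben → Pia
Ben → Bo
Bo → Cal
Ben → Vic

Visit order: Cyd, Lou, Yul, Gus, Ivy, Ada, Tao, Rex, Sam, Dee, Eli, Kai, Omar, Zoe, Jae, Fay, Ben, Pia, Bo, Cal, Vic

Omar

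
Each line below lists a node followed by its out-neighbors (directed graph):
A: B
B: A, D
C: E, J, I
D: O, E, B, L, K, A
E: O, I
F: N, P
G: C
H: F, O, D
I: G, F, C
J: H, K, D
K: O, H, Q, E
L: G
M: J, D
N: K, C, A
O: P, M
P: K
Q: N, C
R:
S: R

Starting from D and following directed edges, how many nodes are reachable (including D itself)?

17

BFS from D visits: D, A, B, E, K, L, O, I, H, Q, G, M, P, C, F, N, J
Reachable nodes: 17 of 19 total.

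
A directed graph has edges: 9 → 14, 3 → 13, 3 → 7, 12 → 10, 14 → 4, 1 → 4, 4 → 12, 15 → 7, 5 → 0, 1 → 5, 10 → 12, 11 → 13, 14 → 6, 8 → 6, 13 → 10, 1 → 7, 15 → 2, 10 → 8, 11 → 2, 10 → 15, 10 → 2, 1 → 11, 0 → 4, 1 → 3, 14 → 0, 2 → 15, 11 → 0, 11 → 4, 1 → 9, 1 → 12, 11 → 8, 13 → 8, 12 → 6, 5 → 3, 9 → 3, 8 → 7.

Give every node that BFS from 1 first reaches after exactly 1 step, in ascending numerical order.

3, 4, 5, 7, 9, 11, 12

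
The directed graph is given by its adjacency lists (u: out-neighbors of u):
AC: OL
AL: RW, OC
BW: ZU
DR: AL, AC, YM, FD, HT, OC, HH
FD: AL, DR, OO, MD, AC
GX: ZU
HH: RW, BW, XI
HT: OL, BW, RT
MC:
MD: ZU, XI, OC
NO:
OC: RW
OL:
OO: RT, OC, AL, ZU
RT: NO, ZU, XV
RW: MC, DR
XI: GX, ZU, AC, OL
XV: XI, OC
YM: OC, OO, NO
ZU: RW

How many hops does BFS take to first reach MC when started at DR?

Level 0: DR
Level 1: AC, AL, FD, HH, HT, OC, YM
Level 2: BW, MD, NO, OL, OO, RT, RW, XI
Level 3: GX, MC, XV, ZU
MC first appears at level 3.

3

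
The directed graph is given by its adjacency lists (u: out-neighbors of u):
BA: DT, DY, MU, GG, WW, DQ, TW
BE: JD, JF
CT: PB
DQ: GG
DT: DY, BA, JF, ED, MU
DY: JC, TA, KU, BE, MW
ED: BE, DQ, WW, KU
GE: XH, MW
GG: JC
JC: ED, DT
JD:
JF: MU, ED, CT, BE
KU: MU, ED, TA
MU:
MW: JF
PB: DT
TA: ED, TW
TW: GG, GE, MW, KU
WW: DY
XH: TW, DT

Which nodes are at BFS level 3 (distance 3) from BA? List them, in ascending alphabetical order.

CT, JD, XH

Level 0: BA
Level 1: DQ, DT, DY, GG, MU, TW, WW
Level 2: BE, ED, GE, JC, JF, KU, MW, TA
Level 3: CT, JD, XH
Level 4: PB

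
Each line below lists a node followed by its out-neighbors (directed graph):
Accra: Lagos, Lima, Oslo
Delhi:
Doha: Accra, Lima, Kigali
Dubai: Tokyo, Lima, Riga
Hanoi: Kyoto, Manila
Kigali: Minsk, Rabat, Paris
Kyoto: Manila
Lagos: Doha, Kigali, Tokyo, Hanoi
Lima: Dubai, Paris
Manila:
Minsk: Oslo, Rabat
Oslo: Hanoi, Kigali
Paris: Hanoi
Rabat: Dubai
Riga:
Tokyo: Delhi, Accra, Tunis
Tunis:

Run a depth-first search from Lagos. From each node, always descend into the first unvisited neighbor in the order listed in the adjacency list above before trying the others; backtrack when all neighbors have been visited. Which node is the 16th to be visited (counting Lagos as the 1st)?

Minsk

Visit Lagos
Lagos → Doha
Doha → Accra
Accra → Lima
Lima → Dubai
Dubai → Tokyo
Tokyo → Delhi
Tokyo → Tunis
Dubai → Riga
Lima → Paris
Paris → Hanoi
Hanoi → Kyoto
Kyoto → Manila
Accra → Oslo
Oslo → Kigali
Kigali → Minsk
Minsk → Rabat

Visit order: Lagos, Doha, Accra, Lima, Dubai, Tokyo, Delhi, Tunis, Riga, Paris, Hanoi, Kyoto, Manila, Oslo, Kigali, Minsk, Rabat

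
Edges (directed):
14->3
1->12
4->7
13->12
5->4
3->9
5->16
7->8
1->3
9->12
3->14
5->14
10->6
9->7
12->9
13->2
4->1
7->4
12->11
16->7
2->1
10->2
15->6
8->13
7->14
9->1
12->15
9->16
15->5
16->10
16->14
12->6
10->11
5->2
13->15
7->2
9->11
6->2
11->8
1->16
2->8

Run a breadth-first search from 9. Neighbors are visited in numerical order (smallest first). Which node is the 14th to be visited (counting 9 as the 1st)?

Visit 9; enqueue 1, 7, 11, 12, 16 → queue [1, 7, 11, 12, 16]
Visit 1; enqueue 3 → queue [7, 11, 12, 16, 3]
Visit 7; enqueue 2, 4, 8, 14 → queue [11, 12, 16, 3, 2, 4, 8, 14]
Visit 11 → queue [12, 16, 3, 2, 4, 8, 14]
Visit 12; enqueue 6, 15 → queue [16, 3, 2, 4, 8, 14, 6, 15]
Visit 16; enqueue 10 → queue [3, 2, 4, 8, 14, 6, 15, 10]
Visit 3 → queue [2, 4, 8, 14, 6, 15, 10]
Visit 2 → queue [4, 8, 14, 6, 15, 10]
Visit 4 → queue [8, 14, 6, 15, 10]
Visit 8; enqueue 13 → queue [14, 6, 15, 10, 13]
Visit 14 → queue [6, 15, 10, 13]
Visit 6 → queue [15, 10, 13]
Visit 15; enqueue 5 → queue [10, 13, 5]
Visit 10 → queue [13, 5]
Visit 13 → queue [5]
Visit 5 → queue []

Visit order: 9, 1, 7, 11, 12, 16, 3, 2, 4, 8, 14, 6, 15, 10, 13, 5

10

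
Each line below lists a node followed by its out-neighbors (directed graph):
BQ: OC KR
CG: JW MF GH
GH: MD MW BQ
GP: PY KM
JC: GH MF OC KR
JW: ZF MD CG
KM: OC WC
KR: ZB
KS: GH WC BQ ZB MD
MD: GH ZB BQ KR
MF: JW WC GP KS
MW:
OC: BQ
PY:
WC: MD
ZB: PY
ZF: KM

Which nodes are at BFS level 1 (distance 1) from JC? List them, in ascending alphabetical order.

Level 0: JC
Level 1: GH, KR, MF, OC
Level 2: BQ, GP, JW, KS, MD, MW, WC, ZB
Level 3: CG, KM, PY, ZF

GH, KR, MF, OC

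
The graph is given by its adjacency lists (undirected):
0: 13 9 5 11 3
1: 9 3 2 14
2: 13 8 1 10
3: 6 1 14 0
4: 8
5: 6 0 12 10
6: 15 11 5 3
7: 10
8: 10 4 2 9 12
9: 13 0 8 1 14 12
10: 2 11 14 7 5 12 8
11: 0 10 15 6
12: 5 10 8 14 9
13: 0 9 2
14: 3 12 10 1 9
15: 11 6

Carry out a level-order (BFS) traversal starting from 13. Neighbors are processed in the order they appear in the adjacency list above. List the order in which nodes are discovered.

13 0 9 2 5 11 3 8 1 14 12 10 6 15 4 7

Visit 13; enqueue 0, 9, 2 → queue [0, 9, 2]
Visit 0; enqueue 5, 11, 3 → queue [9, 2, 5, 11, 3]
Visit 9; enqueue 8, 1, 14, 12 → queue [2, 5, 11, 3, 8, 1, 14, 12]
Visit 2; enqueue 10 → queue [5, 11, 3, 8, 1, 14, 12, 10]
Visit 5; enqueue 6 → queue [11, 3, 8, 1, 14, 12, 10, 6]
Visit 11; enqueue 15 → queue [3, 8, 1, 14, 12, 10, 6, 15]
Visit 3 → queue [8, 1, 14, 12, 10, 6, 15]
Visit 8; enqueue 4 → queue [1, 14, 12, 10, 6, 15, 4]
Visit 1 → queue [14, 12, 10, 6, 15, 4]
Visit 14 → queue [12, 10, 6, 15, 4]
Visit 12 → queue [10, 6, 15, 4]
Visit 10; enqueue 7 → queue [6, 15, 4, 7]
Visit 6 → queue [15, 4, 7]
Visit 15 → queue [4, 7]
Visit 4 → queue [7]
Visit 7 → queue []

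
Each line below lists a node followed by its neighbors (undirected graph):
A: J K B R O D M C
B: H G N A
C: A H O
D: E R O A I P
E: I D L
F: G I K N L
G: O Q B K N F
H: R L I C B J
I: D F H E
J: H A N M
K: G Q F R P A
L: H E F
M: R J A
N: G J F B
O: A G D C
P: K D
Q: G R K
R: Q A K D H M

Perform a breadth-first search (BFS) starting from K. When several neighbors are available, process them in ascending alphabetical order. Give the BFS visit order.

Visit K; enqueue A, F, G, P, Q, R → queue [A, F, G, P, Q, R]
Visit A; enqueue B, C, D, J, M, O → queue [F, G, P, Q, R, B, C, D, J, M, O]
Visit F; enqueue I, L, N → queue [G, P, Q, R, B, C, D, J, M, O, I, L, N]
Visit G → queue [P, Q, R, B, C, D, J, M, O, I, L, N]
Visit P → queue [Q, R, B, C, D, J, M, O, I, L, N]
Visit Q → queue [R, B, C, D, J, M, O, I, L, N]
Visit R; enqueue H → queue [B, C, D, J, M, O, I, L, N, H]
Visit B → queue [C, D, J, M, O, I, L, N, H]
Visit C → queue [D, J, M, O, I, L, N, H]
Visit D; enqueue E → queue [J, M, O, I, L, N, H, E]
Visit J → queue [M, O, I, L, N, H, E]
Visit M → queue [O, I, L, N, H, E]
Visit O → queue [I, L, N, H, E]
Visit I → queue [L, N, H, E]
Visit L → queue [N, H, E]
Visit N → queue [H, E]
Visit H → queue [E]
Visit E → queue []

K, A, F, G, P, Q, R, B, C, D, J, M, O, I, L, N, H, E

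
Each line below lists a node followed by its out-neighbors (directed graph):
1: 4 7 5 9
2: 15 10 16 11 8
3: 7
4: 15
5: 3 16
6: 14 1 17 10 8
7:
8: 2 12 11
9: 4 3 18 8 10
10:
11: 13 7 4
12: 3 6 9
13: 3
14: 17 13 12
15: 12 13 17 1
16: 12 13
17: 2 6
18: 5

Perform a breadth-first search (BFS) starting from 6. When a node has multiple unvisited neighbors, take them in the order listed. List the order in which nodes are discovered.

Visit 6; enqueue 14, 1, 17, 10, 8 → queue [14, 1, 17, 10, 8]
Visit 14; enqueue 13, 12 → queue [1, 17, 10, 8, 13, 12]
Visit 1; enqueue 4, 7, 5, 9 → queue [17, 10, 8, 13, 12, 4, 7, 5, 9]
Visit 17; enqueue 2 → queue [10, 8, 13, 12, 4, 7, 5, 9, 2]
Visit 10 → queue [8, 13, 12, 4, 7, 5, 9, 2]
Visit 8; enqueue 11 → queue [13, 12, 4, 7, 5, 9, 2, 11]
Visit 13; enqueue 3 → queue [12, 4, 7, 5, 9, 2, 11, 3]
Visit 12 → queue [4, 7, 5, 9, 2, 11, 3]
Visit 4; enqueue 15 → queue [7, 5, 9, 2, 11, 3, 15]
Visit 7 → queue [5, 9, 2, 11, 3, 15]
Visit 5; enqueue 16 → queue [9, 2, 11, 3, 15, 16]
Visit 9; enqueue 18 → queue [2, 11, 3, 15, 16, 18]
Visit 2 → queue [11, 3, 15, 16, 18]
Visit 11 → queue [3, 15, 16, 18]
Visit 3 → queue [15, 16, 18]
Visit 15 → queue [16, 18]
Visit 16 → queue [18]
Visit 18 → queue []

6, 14, 1, 17, 10, 8, 13, 12, 4, 7, 5, 9, 2, 11, 3, 15, 16, 18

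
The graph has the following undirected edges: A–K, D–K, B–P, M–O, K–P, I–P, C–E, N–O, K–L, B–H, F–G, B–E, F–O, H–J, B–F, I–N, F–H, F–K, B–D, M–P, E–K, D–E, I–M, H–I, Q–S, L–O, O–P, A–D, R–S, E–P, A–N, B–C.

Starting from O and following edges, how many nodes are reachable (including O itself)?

BFS from O visits: O, F, L, M, N, P, B, G, H, K, I, A, E, C, D, J
Reachable nodes: 16 of 19 total.

16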